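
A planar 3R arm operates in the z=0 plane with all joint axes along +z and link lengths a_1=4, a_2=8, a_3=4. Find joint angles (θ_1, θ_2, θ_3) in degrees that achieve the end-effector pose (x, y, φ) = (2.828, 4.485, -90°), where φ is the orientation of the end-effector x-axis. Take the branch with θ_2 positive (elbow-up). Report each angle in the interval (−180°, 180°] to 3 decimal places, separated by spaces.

8.127 90.006 171.867

wrist centre = target − a_3·(cos φ, sin φ) = (2.8280, 8.4850)
cos θ_2 = (79.9928−4²−8²)/(2·4·8) = -0.0001; θ_2 = 90.0064° (elbow-up)
β = atan2(8.4850,2.8280) = 71.5671°; ψ = atan2(8.0000,3.9991) = 63.4401°
θ_1 = β − ψ = 8.1270°
θ_3 = φ − θ_1 − θ_2 = 171.8666° (wrapped to (-180°,180°])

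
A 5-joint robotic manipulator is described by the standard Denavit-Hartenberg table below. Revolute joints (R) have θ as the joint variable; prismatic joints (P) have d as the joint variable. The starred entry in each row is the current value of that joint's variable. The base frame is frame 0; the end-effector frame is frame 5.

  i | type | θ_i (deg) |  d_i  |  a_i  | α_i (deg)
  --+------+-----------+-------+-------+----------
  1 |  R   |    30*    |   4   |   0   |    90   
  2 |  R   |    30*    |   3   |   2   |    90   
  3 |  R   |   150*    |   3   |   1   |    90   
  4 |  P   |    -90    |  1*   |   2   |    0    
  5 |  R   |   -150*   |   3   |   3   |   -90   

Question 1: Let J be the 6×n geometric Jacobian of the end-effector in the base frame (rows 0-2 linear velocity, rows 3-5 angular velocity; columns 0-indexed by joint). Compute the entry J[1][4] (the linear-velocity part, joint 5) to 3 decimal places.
1.724

axis z_4 = (0.8080,-0.5335,0.2500); lever o_n−o_4 = (4.1483,0.2611,-0.8505)
cross product → J_v[:, 4] = (0.3885,1.7243,2.4240)
J_ω[:, 4] = z_4
entry J[1][4] = 1.7243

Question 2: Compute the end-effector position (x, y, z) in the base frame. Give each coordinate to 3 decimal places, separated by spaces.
after link 1: o_1 = (0.0000, 0.0000, 4.0000)
after link 2: o_2 = (3.0000, -1.7321, 5.0000)
after link 3: o_3 = (3.8995, -1.7901, 1.9689)
after link 4: o_4 = (3.8415, -2.8236, 3.9510)
after link 5: o_5 = (7.9898, -2.5625, 3.1005)

7.990 -2.563 3.100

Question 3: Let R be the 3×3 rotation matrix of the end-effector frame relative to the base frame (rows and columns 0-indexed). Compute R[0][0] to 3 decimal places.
End-effector x-axis (col 0 of R) = (0.5748,0.6205,-0.5335)
R[0][0] = 0.5748

0.575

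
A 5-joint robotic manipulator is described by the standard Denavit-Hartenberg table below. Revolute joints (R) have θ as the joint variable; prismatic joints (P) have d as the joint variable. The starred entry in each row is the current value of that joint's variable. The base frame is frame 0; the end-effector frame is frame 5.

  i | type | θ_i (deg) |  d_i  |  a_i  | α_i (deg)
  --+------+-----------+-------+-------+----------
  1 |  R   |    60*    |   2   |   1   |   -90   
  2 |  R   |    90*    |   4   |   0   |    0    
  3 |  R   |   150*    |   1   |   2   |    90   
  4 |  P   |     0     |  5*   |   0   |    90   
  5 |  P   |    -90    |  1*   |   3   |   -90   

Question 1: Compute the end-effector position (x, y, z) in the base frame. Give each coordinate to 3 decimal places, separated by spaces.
-4.330 0.500 2.732

after link 1: o_1 = (0.5000, 0.8660, 2.0000)
after link 2: o_2 = (-2.9641, 2.8660, 2.0000)
after link 3: o_3 = (-4.3301, 2.5000, 3.7321)
after link 4: o_4 = (-6.4952, -1.2500, 1.2321)
after link 5: o_5 = (-4.3301, 0.5000, 2.7321)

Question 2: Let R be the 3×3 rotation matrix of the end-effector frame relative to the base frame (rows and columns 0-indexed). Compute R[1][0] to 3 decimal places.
End-effector x-axis (col 0 of R) = (0.4330,0.7500,0.5000)
R[1][0] = 0.7500

0.750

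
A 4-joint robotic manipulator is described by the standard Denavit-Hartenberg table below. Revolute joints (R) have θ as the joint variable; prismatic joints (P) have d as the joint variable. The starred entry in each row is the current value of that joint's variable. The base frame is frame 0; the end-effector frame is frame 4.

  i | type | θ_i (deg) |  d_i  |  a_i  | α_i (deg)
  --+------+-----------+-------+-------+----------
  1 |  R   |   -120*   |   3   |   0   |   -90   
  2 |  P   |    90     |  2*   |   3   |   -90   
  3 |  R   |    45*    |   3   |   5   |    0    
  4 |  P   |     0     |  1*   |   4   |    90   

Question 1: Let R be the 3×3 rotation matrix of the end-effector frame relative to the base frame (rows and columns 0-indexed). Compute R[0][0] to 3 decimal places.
-0.612

End-effector x-axis (col 0 of R) = (-0.6124,0.3536,-0.7071)
R[0][0] = -0.6124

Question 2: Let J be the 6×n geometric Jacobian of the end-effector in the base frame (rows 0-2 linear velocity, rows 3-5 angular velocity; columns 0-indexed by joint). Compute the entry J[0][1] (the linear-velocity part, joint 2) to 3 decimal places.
prismatic axis z_1 = (0.8660,-0.5000,0.0000)
J_v[:, 1] = z_1; J_ω[:, 1] = (0,0,0)
entry J[0][1] = 0.8660

0.866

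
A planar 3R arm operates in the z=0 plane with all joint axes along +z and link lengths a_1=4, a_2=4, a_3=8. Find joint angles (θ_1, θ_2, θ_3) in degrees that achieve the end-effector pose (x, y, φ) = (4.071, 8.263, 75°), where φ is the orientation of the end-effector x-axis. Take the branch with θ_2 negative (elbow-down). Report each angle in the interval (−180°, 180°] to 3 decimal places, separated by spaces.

wrist centre = target − a_3·(cos φ, sin φ) = (2.0004, 0.5356)
cos θ_2 = (4.2887−4²−4²)/(2·4·4) = -0.8660; θ_2 = -149.9948° (elbow-down)
β = atan2(0.5356,2.0004) = 14.9886°; ψ = atan2(-2.0003,0.5361) = -74.9974°
θ_1 = β − ψ = 89.9860°
θ_3 = φ − θ_1 − θ_2 = 135.0087° (wrapped to (-180°,180°])

89.986 -149.995 135.009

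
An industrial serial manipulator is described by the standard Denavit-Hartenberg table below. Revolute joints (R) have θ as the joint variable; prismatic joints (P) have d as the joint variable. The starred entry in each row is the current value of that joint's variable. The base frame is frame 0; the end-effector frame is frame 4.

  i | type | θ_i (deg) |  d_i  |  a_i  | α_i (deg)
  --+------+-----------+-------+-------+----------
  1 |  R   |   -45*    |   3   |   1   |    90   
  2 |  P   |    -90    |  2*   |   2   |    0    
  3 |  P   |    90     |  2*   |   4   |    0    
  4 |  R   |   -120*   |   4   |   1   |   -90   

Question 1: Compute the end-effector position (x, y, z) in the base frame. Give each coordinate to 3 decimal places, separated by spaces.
after link 1: o_1 = (0.7071, -0.7071, 3.0000)
after link 2: o_2 = (-0.7071, -2.1213, 1.0000)
after link 3: o_3 = (0.7071, -6.3640, 1.0000)
after link 4: o_4 = (-2.4749, -8.8388, 0.1340)

-2.475 -8.839 0.134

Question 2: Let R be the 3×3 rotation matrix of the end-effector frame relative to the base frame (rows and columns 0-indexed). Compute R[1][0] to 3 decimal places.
0.354

End-effector x-axis (col 0 of R) = (-0.3536,0.3536,-0.8660)
R[1][0] = 0.3536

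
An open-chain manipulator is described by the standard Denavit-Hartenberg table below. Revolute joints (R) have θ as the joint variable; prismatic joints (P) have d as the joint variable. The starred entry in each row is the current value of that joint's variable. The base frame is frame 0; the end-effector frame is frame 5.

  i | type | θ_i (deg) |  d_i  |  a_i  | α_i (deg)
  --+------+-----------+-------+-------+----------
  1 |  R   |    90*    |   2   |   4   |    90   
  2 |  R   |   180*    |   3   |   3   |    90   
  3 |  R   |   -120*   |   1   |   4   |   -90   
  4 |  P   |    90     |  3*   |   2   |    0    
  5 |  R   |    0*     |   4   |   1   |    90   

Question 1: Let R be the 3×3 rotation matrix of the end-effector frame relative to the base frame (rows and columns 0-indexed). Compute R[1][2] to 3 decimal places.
0.500

End-effector z-axis (col 2 of R) = (-0.8660,0.5000,0.0000)
R[1][2] = 0.5000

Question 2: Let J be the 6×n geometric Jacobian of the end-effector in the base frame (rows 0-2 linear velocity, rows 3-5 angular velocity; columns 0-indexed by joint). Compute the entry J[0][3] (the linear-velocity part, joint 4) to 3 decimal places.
-0.500

prismatic axis z_3 = (-0.5000,-0.8660,0.0000)
J_v[:, 3] = z_3; J_ω[:, 3] = (0,0,0)
entry J[0][3] = -0.5000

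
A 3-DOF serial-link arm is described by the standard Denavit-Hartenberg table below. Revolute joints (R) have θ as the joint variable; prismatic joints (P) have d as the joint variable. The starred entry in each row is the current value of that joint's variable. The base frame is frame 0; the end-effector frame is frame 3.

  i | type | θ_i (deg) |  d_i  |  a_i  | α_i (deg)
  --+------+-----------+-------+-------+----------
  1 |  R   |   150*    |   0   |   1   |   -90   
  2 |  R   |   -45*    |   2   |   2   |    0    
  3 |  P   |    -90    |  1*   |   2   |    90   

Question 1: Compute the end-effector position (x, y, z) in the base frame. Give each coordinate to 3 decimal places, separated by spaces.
-2.366 -2.098 2.828

after link 1: o_1 = (-0.8660, 0.5000, 0.0000)
after link 2: o_2 = (-3.0908, -0.5249, 1.4142)
after link 3: o_3 = (-2.3660, -2.0981, 2.8284)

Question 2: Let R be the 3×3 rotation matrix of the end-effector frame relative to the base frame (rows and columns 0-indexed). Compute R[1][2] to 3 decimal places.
End-effector z-axis (col 2 of R) = (0.6124,-0.3536,-0.7071)
R[1][2] = -0.3536

-0.354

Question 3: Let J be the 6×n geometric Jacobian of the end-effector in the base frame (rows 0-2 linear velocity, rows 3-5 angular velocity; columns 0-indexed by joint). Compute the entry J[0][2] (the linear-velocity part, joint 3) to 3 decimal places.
-0.500

prismatic axis z_2 = (-0.5000,-0.8660,0.0000)
J_v[:, 2] = z_2; J_ω[:, 2] = (0,0,0)
entry J[0][2] = -0.5000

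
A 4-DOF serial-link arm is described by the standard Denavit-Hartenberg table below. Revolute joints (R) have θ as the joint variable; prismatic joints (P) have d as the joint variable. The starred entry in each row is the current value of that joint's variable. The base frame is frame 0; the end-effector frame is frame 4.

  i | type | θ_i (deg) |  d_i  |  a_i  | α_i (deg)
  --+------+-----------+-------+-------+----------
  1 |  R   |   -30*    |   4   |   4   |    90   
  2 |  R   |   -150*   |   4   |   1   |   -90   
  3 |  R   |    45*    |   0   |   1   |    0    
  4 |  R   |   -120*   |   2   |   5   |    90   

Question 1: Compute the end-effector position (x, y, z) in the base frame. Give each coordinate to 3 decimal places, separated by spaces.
-1.982 -8.235 0.767

after link 1: o_1 = (3.4641, -2.0000, 4.0000)
after link 2: o_2 = (0.7141, -5.0311, 3.5000)
after link 3: o_3 = (0.5373, -4.1125, 3.1464)
after link 4: o_4 = (-1.9820, -8.2348, 0.7673)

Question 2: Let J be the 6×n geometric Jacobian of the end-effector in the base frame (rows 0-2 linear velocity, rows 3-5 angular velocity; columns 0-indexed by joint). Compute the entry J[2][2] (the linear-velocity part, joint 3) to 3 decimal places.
axis z_2 = (0.4330,-0.2500,-0.8660); lever o_n−o_2 = (-2.6961,-3.2037,-2.7327)
cross product → J_v[:, 2] = (-2.0913,3.5182,-2.0613)
J_ω[:, 2] = z_2
entry J[2][2] = -2.0613

-2.061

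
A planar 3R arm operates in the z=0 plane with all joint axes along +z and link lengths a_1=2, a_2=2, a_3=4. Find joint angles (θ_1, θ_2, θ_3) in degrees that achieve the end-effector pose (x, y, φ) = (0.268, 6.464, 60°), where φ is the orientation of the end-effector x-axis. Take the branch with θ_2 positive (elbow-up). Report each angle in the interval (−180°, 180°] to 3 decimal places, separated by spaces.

wrist centre = target − a_3·(cos φ, sin φ) = (-1.7320, 2.9999)
cos θ_2 = (11.9992−2²−2²)/(2·2·2) = 0.4999; θ_2 = 60.0065° (elbow-up)
β = atan2(2.9999,-1.7320) = 120.0001°; ψ = atan2(1.7322,2.9998) = 30.0032°
θ_1 = β − ψ = 89.9969°
θ_3 = φ − θ_1 − θ_2 = -90.0034° (wrapped to (-180°,180°])

89.997 60.006 -90.003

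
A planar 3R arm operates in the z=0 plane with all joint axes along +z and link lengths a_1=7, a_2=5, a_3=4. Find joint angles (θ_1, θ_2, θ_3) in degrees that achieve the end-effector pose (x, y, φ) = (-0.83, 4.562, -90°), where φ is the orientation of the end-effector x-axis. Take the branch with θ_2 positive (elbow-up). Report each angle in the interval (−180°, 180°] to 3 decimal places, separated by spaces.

59.998 90.003 119.999

wrist centre = target − a_3·(cos φ, sin φ) = (-0.8300, 8.5620)
cos θ_2 = (73.9967−7²−5²)/(2·7·5) = -0.0000; θ_2 = 90.0027° (elbow-up)
β = atan2(8.5620,-0.8300) = 95.5370°; ψ = atan2(5.0000,6.9998) = 35.5386°
θ_1 = β − ψ = 59.9984°
θ_3 = φ − θ_1 − θ_2 = 119.9990° (wrapped to (-180°,180°])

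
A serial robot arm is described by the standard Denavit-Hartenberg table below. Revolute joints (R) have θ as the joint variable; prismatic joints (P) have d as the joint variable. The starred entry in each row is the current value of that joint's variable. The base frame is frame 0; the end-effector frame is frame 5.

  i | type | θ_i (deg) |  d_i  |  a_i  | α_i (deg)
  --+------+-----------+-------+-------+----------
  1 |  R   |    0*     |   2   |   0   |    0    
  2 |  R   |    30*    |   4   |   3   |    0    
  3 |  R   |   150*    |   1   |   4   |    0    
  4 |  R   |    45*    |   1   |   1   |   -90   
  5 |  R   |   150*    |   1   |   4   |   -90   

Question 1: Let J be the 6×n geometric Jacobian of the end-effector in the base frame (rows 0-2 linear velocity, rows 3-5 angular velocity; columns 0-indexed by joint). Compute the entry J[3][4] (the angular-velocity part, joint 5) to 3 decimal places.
axis z_4 = (0.7071,-0.7071,0.0000); lever o_n−o_4 = (3.1566,1.7424,-2.0000)
cross product → J_v[:, 4] = (1.4142,1.4142,3.4641)
J_ω[:, 4] = z_4
entry J[3][4] = 0.7071

0.707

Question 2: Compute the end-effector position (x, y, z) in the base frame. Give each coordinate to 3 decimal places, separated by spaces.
after link 1: o_1 = (0.0000, 0.0000, 2.0000)
after link 2: o_2 = (2.5981, 1.5000, 6.0000)
after link 3: o_3 = (-1.4019, 1.5000, 7.0000)
after link 4: o_4 = (-2.1090, 0.7929, 8.0000)
after link 5: o_5 = (1.0476, 2.5353, 6.0000)

1.048 2.535 6.000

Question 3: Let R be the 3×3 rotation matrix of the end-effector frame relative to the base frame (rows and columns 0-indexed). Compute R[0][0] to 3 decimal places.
End-effector x-axis (col 0 of R) = (0.6124,0.6124,-0.5000)
R[0][0] = 0.6124

0.612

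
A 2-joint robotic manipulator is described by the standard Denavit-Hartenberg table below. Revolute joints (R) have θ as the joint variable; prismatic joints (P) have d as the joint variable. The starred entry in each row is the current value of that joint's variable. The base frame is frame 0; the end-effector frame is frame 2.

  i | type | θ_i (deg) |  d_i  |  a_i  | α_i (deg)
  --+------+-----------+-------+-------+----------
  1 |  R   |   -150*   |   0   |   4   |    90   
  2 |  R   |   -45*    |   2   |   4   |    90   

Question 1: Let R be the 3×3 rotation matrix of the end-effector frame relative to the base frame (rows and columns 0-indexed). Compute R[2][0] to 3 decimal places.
End-effector x-axis (col 0 of R) = (-0.6124,-0.3536,-0.7071)
R[2][0] = -0.7071

-0.707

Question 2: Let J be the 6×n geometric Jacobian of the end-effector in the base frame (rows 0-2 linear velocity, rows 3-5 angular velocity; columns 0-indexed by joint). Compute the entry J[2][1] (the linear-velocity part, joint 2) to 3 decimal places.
2.828

axis z_1 = (-0.5000,0.8660,0.0000); lever o_n−o_1 = (-3.4495,0.3178,-2.8284)
cross product → J_v[:, 1] = (-2.4495,-1.4142,2.8284)
J_ω[:, 1] = z_1
entry J[2][1] = 2.8284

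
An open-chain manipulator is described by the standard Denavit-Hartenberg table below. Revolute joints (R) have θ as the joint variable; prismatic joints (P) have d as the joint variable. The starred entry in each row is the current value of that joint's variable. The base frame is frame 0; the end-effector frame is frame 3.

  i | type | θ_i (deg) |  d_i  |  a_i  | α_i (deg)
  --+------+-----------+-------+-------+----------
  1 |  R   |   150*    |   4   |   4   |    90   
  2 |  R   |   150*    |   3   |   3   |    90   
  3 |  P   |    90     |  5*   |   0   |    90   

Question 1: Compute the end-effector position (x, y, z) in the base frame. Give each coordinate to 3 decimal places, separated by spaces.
after link 1: o_1 = (-3.4641, 2.0000, 4.0000)
after link 2: o_2 = (0.2859, 3.2990, 5.5000)
after link 3: o_3 = (-1.8792, 4.5490, 9.8301)

-1.879 4.549 9.830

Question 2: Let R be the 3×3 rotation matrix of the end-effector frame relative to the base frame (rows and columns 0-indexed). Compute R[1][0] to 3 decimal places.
0.866

End-effector x-axis (col 0 of R) = (0.5000,0.8660,0.0000)
R[1][0] = 0.8660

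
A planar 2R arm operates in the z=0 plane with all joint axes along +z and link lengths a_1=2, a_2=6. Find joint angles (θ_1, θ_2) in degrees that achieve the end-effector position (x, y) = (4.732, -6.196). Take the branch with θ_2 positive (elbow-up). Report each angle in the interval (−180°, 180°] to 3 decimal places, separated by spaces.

-75.270 30.011

cos θ_2 = (60.7822−2²−6²)/(2·2·6) = 0.8659; θ_2 = 30.0113° (elbow-up)
β = atan2(-6.1960,4.7320) = -52.6304°; ψ = atan2(3.0010,7.1956) = 22.6394°
θ_1 = β − ψ = -75.2697°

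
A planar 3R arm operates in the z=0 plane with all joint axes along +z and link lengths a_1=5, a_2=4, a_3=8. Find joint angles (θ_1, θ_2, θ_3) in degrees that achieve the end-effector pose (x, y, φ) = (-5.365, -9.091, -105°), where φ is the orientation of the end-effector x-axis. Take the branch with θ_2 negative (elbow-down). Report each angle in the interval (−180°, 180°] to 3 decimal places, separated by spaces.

wrist centre = target − a_3·(cos φ, sin φ) = (-3.2944, -1.3636)
cos θ_2 = (12.7128−5²−4²)/(2·5·4) = -0.7072; θ_2 = -135.0060° (elbow-down)
β = atan2(-1.3636,-3.2944) = -157.5150°; ψ = atan2(-2.8281,2.1713) = -52.4850°
θ_1 = β − ψ = -105.0300°
θ_3 = φ − θ_1 − θ_2 = 135.0360° (wrapped to (-180°,180°])

-105.030 -135.006 135.036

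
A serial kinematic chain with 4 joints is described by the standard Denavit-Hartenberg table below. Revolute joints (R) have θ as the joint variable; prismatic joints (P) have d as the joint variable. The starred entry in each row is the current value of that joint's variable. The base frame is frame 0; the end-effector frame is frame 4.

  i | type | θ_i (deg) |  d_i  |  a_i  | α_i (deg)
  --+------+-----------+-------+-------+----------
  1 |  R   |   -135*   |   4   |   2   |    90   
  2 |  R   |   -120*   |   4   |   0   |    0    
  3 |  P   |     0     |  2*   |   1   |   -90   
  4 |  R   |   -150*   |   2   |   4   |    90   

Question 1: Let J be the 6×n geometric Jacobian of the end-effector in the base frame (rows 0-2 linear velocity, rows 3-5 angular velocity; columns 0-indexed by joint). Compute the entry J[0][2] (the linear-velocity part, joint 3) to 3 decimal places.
prismatic axis z_2 = (-0.7071,0.7071,0.0000)
J_v[:, 2] = z_2; J_ω[:, 2] = (0,0,0)
entry J[0][2] = -0.7071

-0.707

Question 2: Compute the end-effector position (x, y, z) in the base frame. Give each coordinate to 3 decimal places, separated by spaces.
after link 1: o_1 = (-1.4142, -1.4142, 4.0000)
after link 2: o_2 = (-4.2426, 1.4142, 4.0000)
after link 3: o_3 = (-5.3033, 3.1820, 3.1340)
after link 4: o_4 = (-9.1670, 2.1467, 5.1340)

-9.167 2.147 5.134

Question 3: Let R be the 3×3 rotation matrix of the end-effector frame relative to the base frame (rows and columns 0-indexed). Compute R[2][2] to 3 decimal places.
0.433

End-effector z-axis (col 2 of R) = (0.4356,-0.7891,0.4330)
R[2][2] = 0.4330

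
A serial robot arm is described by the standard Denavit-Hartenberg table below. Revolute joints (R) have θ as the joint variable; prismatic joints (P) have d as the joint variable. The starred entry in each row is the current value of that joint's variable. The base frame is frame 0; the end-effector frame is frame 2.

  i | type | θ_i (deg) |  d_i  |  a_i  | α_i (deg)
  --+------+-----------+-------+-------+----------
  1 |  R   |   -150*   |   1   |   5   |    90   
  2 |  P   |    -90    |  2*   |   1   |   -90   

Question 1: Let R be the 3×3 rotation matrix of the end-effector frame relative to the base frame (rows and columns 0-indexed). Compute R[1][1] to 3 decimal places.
End-effector y-axis (col 1 of R) = (0.5000,-0.8660,-0.0000)
R[1][1] = -0.8660

-0.866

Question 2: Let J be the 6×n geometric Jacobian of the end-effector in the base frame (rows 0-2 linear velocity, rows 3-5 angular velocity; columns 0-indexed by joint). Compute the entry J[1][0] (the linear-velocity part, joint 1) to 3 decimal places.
-5.330

axis z_0 = ẑ; lever o_n−o_0 = (-5.3301,-0.7679,0.0000)
cross product → J_v[:, 0] = (0.7679,-5.3301,0.0000)
J_ω[:, 0] = z_0
entry J[1][0] = -5.3301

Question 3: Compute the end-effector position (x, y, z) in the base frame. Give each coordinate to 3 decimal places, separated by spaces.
after link 1: o_1 = (-4.3301, -2.5000, 1.0000)
after link 2: o_2 = (-5.3301, -0.7679, 0.0000)

-5.330 -0.768 0.000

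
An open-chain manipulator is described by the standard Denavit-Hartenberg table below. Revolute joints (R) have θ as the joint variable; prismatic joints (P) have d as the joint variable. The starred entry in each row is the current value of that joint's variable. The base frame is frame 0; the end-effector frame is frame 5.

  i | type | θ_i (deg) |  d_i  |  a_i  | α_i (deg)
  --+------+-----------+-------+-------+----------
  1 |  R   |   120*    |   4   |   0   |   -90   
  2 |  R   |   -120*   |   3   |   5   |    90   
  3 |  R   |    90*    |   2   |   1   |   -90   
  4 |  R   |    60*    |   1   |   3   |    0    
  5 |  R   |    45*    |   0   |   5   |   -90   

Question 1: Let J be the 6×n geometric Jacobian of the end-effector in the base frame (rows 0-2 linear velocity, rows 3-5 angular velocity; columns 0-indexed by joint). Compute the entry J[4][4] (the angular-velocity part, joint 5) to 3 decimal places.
axis z_4 = (-0.2500,0.4330,-0.8660); lever o_n−o_4 = (-0.9706,4.2693,2.4148)
cross product → J_v[:, 4] = (4.7429,1.4442,-0.6470)
J_ω[:, 4] = z_4
entry J[4][4] = 0.4330

0.433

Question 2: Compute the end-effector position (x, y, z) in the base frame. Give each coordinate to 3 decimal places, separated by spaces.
after link 1: o_1 = (0.0000, 0.0000, 4.0000)
after link 2: o_2 = (-1.3481, -3.6651, 8.3301)
after link 3: o_3 = (-1.3481, -5.6651, 7.3301)
after link 4: o_4 = (-4.0221, -4.0335, 7.7631)
after link 5: o_5 = (-4.9927, 0.2358, 10.1780)

-4.993 0.236 10.178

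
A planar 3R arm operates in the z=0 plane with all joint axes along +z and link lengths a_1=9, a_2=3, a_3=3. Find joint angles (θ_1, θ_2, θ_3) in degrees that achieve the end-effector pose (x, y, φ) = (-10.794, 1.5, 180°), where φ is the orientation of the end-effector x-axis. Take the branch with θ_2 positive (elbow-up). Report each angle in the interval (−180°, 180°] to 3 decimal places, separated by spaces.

wrist centre = target − a_3·(cos φ, sin φ) = (-7.7940, 1.5000)
cos θ_2 = (62.9964−9²−3²)/(2·9·3) = -0.5001; θ_2 = 120.0044° (elbow-up)
β = atan2(1.5000,-7.7940) = 169.1063°; ψ = atan2(2.5980,7.4998) = 19.1063°
θ_1 = β − ψ = 150.0000°
θ_3 = φ − θ_1 − θ_2 = -90.0044° (wrapped to (-180°,180°])

150.000 120.004 -90.004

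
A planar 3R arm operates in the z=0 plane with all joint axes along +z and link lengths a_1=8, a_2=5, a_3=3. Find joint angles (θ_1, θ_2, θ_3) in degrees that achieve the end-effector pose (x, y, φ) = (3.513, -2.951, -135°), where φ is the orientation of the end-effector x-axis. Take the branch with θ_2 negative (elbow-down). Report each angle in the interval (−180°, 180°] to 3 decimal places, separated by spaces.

30.000 -134.997 -30.003

wrist centre = target − a_3·(cos φ, sin φ) = (5.6343, -0.8297)
cos θ_2 = (32.4339−8²−5²)/(2·8·5) = -0.7071; θ_2 = -134.9975° (elbow-down)
β = atan2(-0.8297,5.6343) = -8.3769°; ψ = atan2(-3.5357,4.4646) = -38.3769°
θ_1 = β − ψ = 30.0001°
θ_3 = φ − θ_1 − θ_2 = -30.0026° (wrapped to (-180°,180°])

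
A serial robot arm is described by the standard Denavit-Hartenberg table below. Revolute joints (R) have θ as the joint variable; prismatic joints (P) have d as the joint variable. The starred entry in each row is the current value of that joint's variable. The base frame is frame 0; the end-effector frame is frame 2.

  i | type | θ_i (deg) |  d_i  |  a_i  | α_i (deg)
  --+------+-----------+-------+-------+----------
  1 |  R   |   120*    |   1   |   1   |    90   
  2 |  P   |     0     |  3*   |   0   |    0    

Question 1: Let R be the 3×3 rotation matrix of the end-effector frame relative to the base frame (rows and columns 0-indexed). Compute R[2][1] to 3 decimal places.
End-effector y-axis (col 1 of R) = (-0.0000,-0.0000,1.0000)
R[2][1] = 1.0000

1.000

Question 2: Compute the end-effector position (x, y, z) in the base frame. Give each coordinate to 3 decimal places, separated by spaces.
2.098 2.366 1.000

after link 1: o_1 = (-0.5000, 0.8660, 1.0000)
after link 2: o_2 = (2.0981, 2.3660, 1.0000)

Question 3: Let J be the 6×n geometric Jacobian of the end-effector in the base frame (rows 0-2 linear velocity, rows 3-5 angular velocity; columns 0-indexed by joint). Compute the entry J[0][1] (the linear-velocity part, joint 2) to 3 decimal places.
prismatic axis z_1 = (0.8660,0.5000,0.0000)
J_v[:, 1] = z_1; J_ω[:, 1] = (0,0,0)
entry J[0][1] = 0.8660

0.866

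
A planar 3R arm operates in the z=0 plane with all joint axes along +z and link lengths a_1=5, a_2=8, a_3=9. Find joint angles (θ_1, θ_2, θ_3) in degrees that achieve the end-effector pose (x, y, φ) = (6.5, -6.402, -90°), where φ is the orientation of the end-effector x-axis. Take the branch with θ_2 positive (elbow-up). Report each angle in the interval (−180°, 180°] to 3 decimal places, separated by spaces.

-60.001 120.000 -149.999

wrist centre = target − a_3·(cos φ, sin φ) = (6.5000, 2.5980)
cos θ_2 = (48.9996−5²−8²)/(2·5·8) = -0.5000; θ_2 = 120.0003° (elbow-up)
β = atan2(2.5980,6.5000) = 21.7862°; ψ = atan2(6.9282,1.0000) = 81.7871°
θ_1 = β − ψ = -60.0009°
θ_3 = φ − θ_1 − θ_2 = -149.9995° (wrapped to (-180°,180°])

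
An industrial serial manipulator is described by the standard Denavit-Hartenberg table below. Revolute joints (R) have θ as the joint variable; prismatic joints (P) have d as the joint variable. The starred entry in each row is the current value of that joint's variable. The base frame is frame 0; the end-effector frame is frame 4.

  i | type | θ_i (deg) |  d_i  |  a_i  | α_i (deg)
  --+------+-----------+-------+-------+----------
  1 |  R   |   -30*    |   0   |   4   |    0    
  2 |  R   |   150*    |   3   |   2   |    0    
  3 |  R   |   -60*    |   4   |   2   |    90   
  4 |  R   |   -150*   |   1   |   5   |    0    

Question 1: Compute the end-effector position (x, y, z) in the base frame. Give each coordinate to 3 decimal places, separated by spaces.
2.165 -2.786 4.500

after link 1: o_1 = (3.4641, -2.0000, 0.0000)
after link 2: o_2 = (2.4641, -0.2679, 3.0000)
after link 3: o_3 = (3.4641, 1.4641, 7.0000)
after link 4: o_4 = (2.1651, -2.7859, 4.5000)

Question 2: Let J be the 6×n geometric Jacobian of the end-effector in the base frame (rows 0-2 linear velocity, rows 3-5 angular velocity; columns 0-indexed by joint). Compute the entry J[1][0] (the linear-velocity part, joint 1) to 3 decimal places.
2.165

axis z_0 = ẑ; lever o_n−o_0 = (2.1651,-2.7859,4.5000)
cross product → J_v[:, 0] = (2.7859,2.1651,-0.0000)
J_ω[:, 0] = z_0
entry J[1][0] = 2.1651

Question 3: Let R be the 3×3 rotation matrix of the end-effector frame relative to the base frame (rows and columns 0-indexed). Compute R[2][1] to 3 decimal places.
End-effector y-axis (col 1 of R) = (0.2500,0.4330,-0.8660)
R[2][1] = -0.8660

-0.866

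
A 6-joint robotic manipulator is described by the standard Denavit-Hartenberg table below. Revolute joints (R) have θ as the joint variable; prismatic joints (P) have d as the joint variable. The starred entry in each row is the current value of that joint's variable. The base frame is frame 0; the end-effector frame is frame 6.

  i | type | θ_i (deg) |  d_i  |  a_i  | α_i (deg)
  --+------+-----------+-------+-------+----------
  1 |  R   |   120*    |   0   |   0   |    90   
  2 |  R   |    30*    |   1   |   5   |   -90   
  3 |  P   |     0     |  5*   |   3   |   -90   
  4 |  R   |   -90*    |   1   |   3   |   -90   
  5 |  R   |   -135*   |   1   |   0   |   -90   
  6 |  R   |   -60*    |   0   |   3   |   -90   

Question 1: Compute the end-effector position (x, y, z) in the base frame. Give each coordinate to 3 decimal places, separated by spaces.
after link 1: o_1 = (0.0000, 0.0000, 0.0000)
after link 2: o_2 = (-1.2990, 4.2500, 2.5000)
after link 3: o_3 = (-1.3481, 4.3349, 8.3301)
after link 4: o_4 = (-1.4641, 2.5359, 10.9282)
after link 5: o_5 = (-1.8971, 3.2859, 11.4282)
after link 6: o_6 = (-4.2058, 5.1634, 11.8087)

-4.206 5.163 11.809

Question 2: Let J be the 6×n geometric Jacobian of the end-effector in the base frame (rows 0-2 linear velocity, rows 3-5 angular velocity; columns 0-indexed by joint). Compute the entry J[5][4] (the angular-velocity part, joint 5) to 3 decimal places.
0.500

axis z_4 = (-0.4330,0.7500,0.5000); lever o_n−o_4 = (-2.7417,2.6275,0.8805)
cross product → J_v[:, 4] = (-0.6534,-0.9896,0.9186)
J_ω[:, 4] = z_4
entry J[5][4] = 0.5000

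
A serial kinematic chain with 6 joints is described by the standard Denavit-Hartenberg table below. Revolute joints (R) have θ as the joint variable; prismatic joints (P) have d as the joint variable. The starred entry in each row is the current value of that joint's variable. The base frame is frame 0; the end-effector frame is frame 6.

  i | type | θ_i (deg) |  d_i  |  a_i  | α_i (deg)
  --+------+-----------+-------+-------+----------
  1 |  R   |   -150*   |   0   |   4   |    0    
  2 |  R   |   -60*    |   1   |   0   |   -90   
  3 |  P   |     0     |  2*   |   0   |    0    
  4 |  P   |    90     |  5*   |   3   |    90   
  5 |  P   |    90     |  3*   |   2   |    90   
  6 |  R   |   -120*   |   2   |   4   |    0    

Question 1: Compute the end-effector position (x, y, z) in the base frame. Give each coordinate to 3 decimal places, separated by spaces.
-6.562 -8.294 -4.000

after link 1: o_1 = (-3.4641, -2.0000, 0.0000)
after link 2: o_2 = (-3.4641, -2.0000, 1.0000)
after link 3: o_3 = (-4.4641, -3.7321, 1.0000)
after link 4: o_4 = (-6.9641, -8.0622, -2.0000)
after link 5: o_5 = (-10.5622, -8.2942, -2.0000)
after link 6: o_6 = (-6.5622, -8.2942, -4.0000)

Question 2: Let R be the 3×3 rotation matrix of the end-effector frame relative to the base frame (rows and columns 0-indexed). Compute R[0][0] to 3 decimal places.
1.000

End-effector x-axis (col 0 of R) = (1.0000,-0.0000,-0.0000)
R[0][0] = 1.0000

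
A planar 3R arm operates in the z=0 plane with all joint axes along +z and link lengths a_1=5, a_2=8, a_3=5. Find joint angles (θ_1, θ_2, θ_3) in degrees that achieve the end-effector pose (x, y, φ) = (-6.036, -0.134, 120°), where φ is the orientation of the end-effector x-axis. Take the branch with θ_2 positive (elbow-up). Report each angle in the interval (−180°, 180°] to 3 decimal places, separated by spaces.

wrist centre = target − a_3·(cos φ, sin φ) = (-3.5360, -4.4641)
cos θ_2 = (32.4317−5²−8²)/(2·5·8) = -0.7071; θ_2 = 134.9997° (elbow-up)
β = atan2(-4.4641,-3.5360) = -128.3825°; ψ = atan2(5.6569,-0.6568) = 96.6230°
θ_1 = β − ψ = -225.0055°
θ_3 = φ − θ_1 − θ_2 = -149.9942° (wrapped to (-180°,180°])

134.995 135.000 -149.994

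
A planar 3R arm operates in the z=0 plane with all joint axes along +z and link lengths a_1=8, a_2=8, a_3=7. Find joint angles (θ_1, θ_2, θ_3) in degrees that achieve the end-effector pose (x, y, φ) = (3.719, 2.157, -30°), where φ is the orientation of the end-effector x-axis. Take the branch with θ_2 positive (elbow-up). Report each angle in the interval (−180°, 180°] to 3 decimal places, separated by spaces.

wrist centre = target − a_3·(cos φ, sin φ) = (-2.3432, 5.6570)
cos θ_2 = (37.4921−8²−8²)/(2·8·8) = -0.7071; θ_2 = 134.9989° (elbow-up)
β = atan2(5.6570,-2.3432) = 112.4998°; ψ = atan2(5.6570,2.3433) = 67.4994°
θ_1 = β − ψ = 45.0003°
θ_3 = φ − θ_1 − θ_2 = 150.0008° (wrapped to (-180°,180°])

45.000 134.999 150.001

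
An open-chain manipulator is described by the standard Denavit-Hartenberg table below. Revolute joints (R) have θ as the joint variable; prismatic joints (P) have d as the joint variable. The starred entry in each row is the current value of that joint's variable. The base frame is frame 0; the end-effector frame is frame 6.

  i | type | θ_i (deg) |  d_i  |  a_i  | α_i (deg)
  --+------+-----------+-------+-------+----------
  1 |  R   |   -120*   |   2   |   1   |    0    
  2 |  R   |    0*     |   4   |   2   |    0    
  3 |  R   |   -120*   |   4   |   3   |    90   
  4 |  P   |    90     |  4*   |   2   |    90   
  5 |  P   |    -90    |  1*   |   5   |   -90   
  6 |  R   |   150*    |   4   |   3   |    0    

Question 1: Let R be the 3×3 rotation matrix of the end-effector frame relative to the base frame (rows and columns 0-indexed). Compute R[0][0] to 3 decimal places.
1.000

End-effector x-axis (col 0 of R) = (1.0000,0.0000,0.0000)
R[0][0] = 1.0000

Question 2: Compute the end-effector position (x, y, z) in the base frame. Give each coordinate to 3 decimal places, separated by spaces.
after link 1: o_1 = (-0.5000, -0.8660, 2.0000)
after link 2: o_2 = (-1.5000, -2.5981, 6.0000)
after link 3: o_3 = (-3.0000, -0.0000, 10.0000)
after link 4: o_4 = (0.4641, 2.0000, 12.0000)
after link 5: o_5 = (-4.3660, 0.3660, 12.0000)
after link 6: o_6 = (-1.3660, 0.3660, 16.0000)

-1.366 0.366 16.000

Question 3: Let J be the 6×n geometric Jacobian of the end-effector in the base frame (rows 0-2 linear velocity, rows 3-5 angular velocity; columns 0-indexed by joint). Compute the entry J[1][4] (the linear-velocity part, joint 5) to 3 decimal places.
0.866

prismatic axis z_4 = (-0.5000,0.8660,-0.0000)
J_v[:, 4] = z_4; J_ω[:, 4] = (0,0,0)
entry J[1][4] = 0.8660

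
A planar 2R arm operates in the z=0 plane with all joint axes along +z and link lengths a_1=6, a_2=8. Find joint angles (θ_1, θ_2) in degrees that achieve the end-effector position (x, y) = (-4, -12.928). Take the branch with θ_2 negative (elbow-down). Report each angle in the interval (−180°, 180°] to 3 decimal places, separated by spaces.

cos θ_2 = (183.1332−6²−8²)/(2·6·8) = 0.8660; θ_2 = -30.0063° (elbow-down)
β = atan2(-12.9280,-4.0000) = -107.1924°; ψ = atan2(-4.0008,12.9278) = -17.1957°
θ_1 = β − ψ = -89.9966°

-89.997 -30.006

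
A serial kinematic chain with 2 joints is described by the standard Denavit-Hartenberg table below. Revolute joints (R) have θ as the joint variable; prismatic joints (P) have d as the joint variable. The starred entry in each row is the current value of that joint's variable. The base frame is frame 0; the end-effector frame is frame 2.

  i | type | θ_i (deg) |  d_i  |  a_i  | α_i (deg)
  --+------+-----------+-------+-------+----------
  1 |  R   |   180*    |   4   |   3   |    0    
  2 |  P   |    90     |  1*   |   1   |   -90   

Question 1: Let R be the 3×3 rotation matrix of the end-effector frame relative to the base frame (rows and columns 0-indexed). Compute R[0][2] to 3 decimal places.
End-effector z-axis (col 2 of R) = (1.0000,-0.0000,0.0000)
R[0][2] = 1.0000

1.000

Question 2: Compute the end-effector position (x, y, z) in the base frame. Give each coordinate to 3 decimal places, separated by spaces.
-3.000 -1.000 5.000

after link 1: o_1 = (-3.0000, 0.0000, 4.0000)
after link 2: o_2 = (-3.0000, -1.0000, 5.0000)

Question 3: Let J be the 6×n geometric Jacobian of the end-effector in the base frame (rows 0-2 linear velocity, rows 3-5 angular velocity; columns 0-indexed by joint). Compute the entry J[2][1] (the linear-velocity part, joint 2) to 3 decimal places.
1.000

prismatic axis z_1 = (0.0000,0.0000,1.0000)
J_v[:, 1] = z_1; J_ω[:, 1] = (0,0,0)
entry J[2][1] = 1.0000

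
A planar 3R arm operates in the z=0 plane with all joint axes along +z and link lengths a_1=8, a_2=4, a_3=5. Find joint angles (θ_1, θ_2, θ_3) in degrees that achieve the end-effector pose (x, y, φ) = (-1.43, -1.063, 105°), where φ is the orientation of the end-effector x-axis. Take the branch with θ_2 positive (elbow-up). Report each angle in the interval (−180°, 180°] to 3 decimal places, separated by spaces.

-119.995 135.005 89.991

wrist centre = target − a_3·(cos φ, sin φ) = (-0.1359, -5.8926)
cos θ_2 = (34.7415−8²−4²)/(2·8·4) = -0.7072; θ_2 = 135.0046° (elbow-up)
β = atan2(-5.8926,-0.1359) = -91.3212°; ψ = atan2(2.8282,5.1713) = 28.6742°
θ_1 = β − ψ = -119.9954°
θ_3 = φ − θ_1 − θ_2 = 89.9908° (wrapped to (-180°,180°])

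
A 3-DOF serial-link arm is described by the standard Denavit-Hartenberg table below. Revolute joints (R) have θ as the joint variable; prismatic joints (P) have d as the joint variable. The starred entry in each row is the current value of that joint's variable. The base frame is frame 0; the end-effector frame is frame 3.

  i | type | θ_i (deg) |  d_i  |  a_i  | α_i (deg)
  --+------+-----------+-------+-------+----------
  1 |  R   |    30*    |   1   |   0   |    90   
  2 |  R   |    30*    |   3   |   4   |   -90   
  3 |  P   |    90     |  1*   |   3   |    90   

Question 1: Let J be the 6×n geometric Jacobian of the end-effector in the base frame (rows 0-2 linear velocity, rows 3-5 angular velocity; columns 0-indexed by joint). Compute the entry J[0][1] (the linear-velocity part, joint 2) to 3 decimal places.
axis z_1 = (0.5000,-0.8660,0.0000); lever o_n−o_1 = (2.5670,1.4821,2.8660)
cross product → J_v[:, 1] = (-2.4821,-1.4330,2.9641)
J_ω[:, 1] = z_1
entry J[0][1] = -2.4821

-2.482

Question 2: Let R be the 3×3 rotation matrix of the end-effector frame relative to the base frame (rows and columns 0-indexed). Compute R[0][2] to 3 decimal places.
End-effector z-axis (col 2 of R) = (0.7500,0.4330,0.5000)
R[0][2] = 0.7500

0.750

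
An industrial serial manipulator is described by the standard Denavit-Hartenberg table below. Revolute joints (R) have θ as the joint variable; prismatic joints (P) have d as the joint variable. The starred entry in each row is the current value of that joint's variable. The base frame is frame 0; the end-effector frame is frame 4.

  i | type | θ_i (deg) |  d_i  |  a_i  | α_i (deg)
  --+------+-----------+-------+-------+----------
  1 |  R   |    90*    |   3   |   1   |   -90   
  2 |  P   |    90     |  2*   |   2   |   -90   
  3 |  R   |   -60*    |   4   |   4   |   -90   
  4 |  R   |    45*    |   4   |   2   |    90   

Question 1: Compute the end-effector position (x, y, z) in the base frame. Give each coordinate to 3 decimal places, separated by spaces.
-4.689 -1.586 -5.171

after link 1: o_1 = (0.0000, 1.0000, 3.0000)
after link 2: o_2 = (-2.0000, 1.0000, 1.0000)
after link 3: o_3 = (-5.4641, -3.0000, -1.0000)
after link 4: o_4 = (-4.6888, -1.5858, -5.1712)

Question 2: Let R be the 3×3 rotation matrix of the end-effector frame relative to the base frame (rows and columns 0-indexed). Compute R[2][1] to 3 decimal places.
-0.866

End-effector y-axis (col 1 of R) = (0.5000,-0.0000,-0.8660)
R[2][1] = -0.8660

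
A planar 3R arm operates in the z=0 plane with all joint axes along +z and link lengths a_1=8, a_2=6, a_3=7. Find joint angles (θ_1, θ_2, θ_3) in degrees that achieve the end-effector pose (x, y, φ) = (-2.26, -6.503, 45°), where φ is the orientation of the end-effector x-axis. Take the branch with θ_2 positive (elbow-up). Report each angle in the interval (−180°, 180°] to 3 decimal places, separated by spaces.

wrist centre = target − a_3·(cos φ, sin φ) = (-7.2097, -11.4527)
cos θ_2 = (183.1459−8²−6²)/(2·8·6) = 0.8661; θ_2 = 29.9911° (elbow-up)
β = atan2(-11.4527,-7.2097) = -122.1913°; ψ = atan2(2.9992,13.1966) = 12.8041°
θ_1 = β − ψ = -134.9954°
θ_3 = φ − θ_1 − θ_2 = 150.0043° (wrapped to (-180°,180°])

-134.995 29.991 150.004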